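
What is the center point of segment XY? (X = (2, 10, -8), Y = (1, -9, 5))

M = ((x₁+x₂)/2, (y₁+y₂)/2, (z₁+z₂)/2)
  = ((2 + 1)/2, (10 - 9)/2, (-8 + 5)/2)
  = (3/2, 1/2, -3/2)
  = (1.5, 0.5, -1.5)

(1.5, 0.5, -1.5)


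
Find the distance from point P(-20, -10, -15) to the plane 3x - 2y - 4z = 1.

distance = |a·x₀ + b·y₀ + c·z₀ - d| / √(a² + b² + c²)
  = |3·(-20) + (-2)·(-10) + (-4)·(-15) - 1| / √(3² + (-2)² + (-4)²)
  = |-60 + 20 + 60 - 1| / √(9 + 4 + 16)
  = |19| / √29
  = 19 / 5.385
  ≈ 3.528

3.528


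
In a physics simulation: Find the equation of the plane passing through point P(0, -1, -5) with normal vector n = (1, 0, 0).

The plane through P with normal n = (a, b, c) satisfies n·(r - P) = 0,
i.e. ax + by + cz = a·x₀ + b·y₀ + c·z₀.
d = 1·0 + 0·(-1) + 0·(-5)
  = 0 + 0 + 0
  = 0
Equation: x = 0

x = 0


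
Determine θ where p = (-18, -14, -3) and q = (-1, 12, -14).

p·q = (-18)·(-1) + (-14)·12 + (-3)·(-14) = 18 - 168 + 42 = -108
|p| = √((-18)² + (-14)² + (-3)²) = √529 ≈ 23
|q| = √((-1)² + 12² + (-14)²) = √341 ≈ 18.47
cos θ = (p·q)/(|p||q|) = -108/(23·18.47) ≈ -0.2543
θ = arccos(-0.2543) ≈ 104.7°

104.7°


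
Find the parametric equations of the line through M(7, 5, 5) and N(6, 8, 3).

Direction vector d = N - M = (6 - 7, 8 - 5, 3 - 5) = (-1, 3, -2)
Parametric form r = M + t·d:
x = 7 - t, y = 5 + 3t, z = 5 - 2t

x = 7 - t, y = 5 + 3t, z = 5 - 2t


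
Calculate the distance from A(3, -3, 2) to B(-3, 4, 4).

d = √[(x₂-x₁)² + (y₂-y₁)² + (z₂-z₁)²]
  = √[(-6)² + 7² + 2²]
  = √[36 + 49 + 4]
  = √89
  ≈ 9.434

9.434


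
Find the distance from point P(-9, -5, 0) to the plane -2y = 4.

distance = |a·x₀ + b·y₀ + c·z₀ - d| / √(a² + b² + c²)
  = |0·(-9) + (-2)·(-5) + 0·0 - 4| / √(0² + (-2)² + 0²)
  = |0 + 10 + 0 - 4| / √(0 + 4 + 0)
  = |6| / √4
  = 6 / 2
  ≈ 3

3


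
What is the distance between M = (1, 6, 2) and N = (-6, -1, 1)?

d = √[(x₂-x₁)² + (y₂-y₁)² + (z₂-z₁)²]
  = √[(-7)² + (-7)² + (-1)²]
  = √[49 + 49 + 1]
  = √99
  ≈ 9.95

9.95


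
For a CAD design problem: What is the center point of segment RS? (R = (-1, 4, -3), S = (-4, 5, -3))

M = ((x₁+x₂)/2, (y₁+y₂)/2, (z₁+z₂)/2)
  = ((-1 - 4)/2, (4 + 5)/2, (-3 - 3)/2)
  = (-5/2, 9/2, -6/2)
  = (-2.5, 4.5, -3)

(-2.5, 4.5, -3)


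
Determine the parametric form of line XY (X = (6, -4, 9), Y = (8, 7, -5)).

Direction vector d = Y - X = (8 - 6, 7 + 4, -5 - 9) = (2, 11, -14)
Parametric form r = X + t·d:
x = 6 + 2t, y = -4 + 11t, z = 9 - 14t

x = 6 + 2t, y = -4 + 11t, z = 9 - 14t


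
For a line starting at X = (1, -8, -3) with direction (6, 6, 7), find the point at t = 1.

P(t) = X + t·d
  = (1 + 6·1, -8 + 6·1, -3 + 7·1)
  = (1 + 6, -8 + 6, -3 + 7)
  = (7, -2, 4)

(7, -2, 4)


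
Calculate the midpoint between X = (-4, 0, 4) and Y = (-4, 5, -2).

M = ((x₁+x₂)/2, (y₁+y₂)/2, (z₁+z₂)/2)
  = ((-4 - 4)/2, (0 + 5)/2, (4 - 2)/2)
  = (-8/2, 5/2, 2/2)
  = (-4, 2.5, 1)

(-4, 2.5, 1)


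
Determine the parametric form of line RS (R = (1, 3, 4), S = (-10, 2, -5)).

Direction vector d = S - R = (-10 - 1, 2 - 3, -5 - 4) = (-11, -1, -9)
Parametric form r = R + t·d:
x = 1 - 11t, y = 3 - t, z = 4 - 9t

x = 1 - 11t, y = 3 - t, z = 4 - 9t


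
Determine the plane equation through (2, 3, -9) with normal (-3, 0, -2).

The plane through P with normal n = (a, b, c) satisfies n·(r - P) = 0,
i.e. ax + by + cz = a·x₀ + b·y₀ + c·z₀.
d = (-3)·2 + 0·3 + (-2)·(-9)
  = -6 + 0 + 18
  = 12
Equation: -3x - 2z = 12

-3x - 2z = 12


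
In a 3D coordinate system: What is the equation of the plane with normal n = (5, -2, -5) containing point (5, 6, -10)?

The plane through P with normal n = (a, b, c) satisfies n·(r - P) = 0,
i.e. ax + by + cz = a·x₀ + b·y₀ + c·z₀.
d = 5·5 + (-2)·6 + (-5)·(-10)
  = 25 - 12 + 50
  = 63
Equation: 5x - 2y - 5z = 63

5x - 2y - 5z = 63


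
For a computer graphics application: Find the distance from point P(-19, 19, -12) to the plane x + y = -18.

distance = |a·x₀ + b·y₀ + c·z₀ - d| / √(a² + b² + c²)
  = |1·(-19) + 1·19 + 0·(-12) - (-18)| / √(1² + 1² + 0²)
  = |-19 + 19 + 0 + 18| / √(1 + 1 + 0)
  = |18| / √2
  = 18 / 1.414
  ≈ 12.73

12.73


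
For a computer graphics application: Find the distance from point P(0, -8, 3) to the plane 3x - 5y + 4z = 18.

distance = |a·x₀ + b·y₀ + c·z₀ - d| / √(a² + b² + c²)
  = |3·0 + (-5)·(-8) + 4·3 - 18| / √(3² + (-5)² + 4²)
  = |0 + 40 + 12 - 18| / √(9 + 25 + 16)
  = |34| / √50
  = 34 / 7.071
  ≈ 4.808

4.808


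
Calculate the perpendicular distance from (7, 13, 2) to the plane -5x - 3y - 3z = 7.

distance = |a·x₀ + b·y₀ + c·z₀ - d| / √(a² + b² + c²)
  = |(-5)·7 + (-3)·13 + (-3)·2 - 7| / √((-5)² + (-3)² + (-3)²)
  = |-35 - 39 - 6 - 7| / √(25 + 9 + 9)
  = |-87| / √43
  = 87 / 6.557
  ≈ 13.27

13.27


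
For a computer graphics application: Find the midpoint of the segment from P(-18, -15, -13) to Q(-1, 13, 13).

M = ((x₁+x₂)/2, (y₁+y₂)/2, (z₁+z₂)/2)
  = ((-18 - 1)/2, (-15 + 13)/2, (-13 + 13)/2)
  = (-19/2, -2/2, 0/2)
  = (-9.5, -1, 0)

(-9.5, -1, 0)


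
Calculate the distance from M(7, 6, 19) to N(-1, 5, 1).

d = √[(x₂-x₁)² + (y₂-y₁)² + (z₂-z₁)²]
  = √[(-8)² + (-1)² + (-18)²]
  = √[64 + 1 + 324]
  = √389
  ≈ 19.72

19.72


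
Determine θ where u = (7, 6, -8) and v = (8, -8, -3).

u·v = 7·8 + 6·(-8) + (-8)·(-3) = 56 - 48 + 24 = 32
|u| = √(7² + 6² + (-8)²) = √149 ≈ 12.21
|v| = √(8² + (-8)² + (-3)²) = √137 ≈ 11.7
cos θ = (u·v)/(|u||v|) = 32/(12.21·11.7) ≈ 0.224
θ = arccos(0.224) ≈ 77.06°

77.06°


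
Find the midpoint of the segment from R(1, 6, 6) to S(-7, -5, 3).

M = ((x₁+x₂)/2, (y₁+y₂)/2, (z₁+z₂)/2)
  = ((1 - 7)/2, (6 - 5)/2, (6 + 3)/2)
  = (-6/2, 1/2, 9/2)
  = (-3, 0.5, 4.5)

(-3, 0.5, 4.5)


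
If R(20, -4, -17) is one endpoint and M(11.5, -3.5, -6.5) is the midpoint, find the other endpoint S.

S = 2M - R
  = (2·11.5 - 20, 2·(-3.5) - (-4), 2·(-6.5) - (-17))
  = (23 - 20, -7 + 4, -13 + 17)
  = (3, -3, 4)

(3, -3, 4)


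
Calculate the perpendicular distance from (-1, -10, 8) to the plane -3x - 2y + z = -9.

distance = |a·x₀ + b·y₀ + c·z₀ - d| / √(a² + b² + c²)
  = |(-3)·(-1) + (-2)·(-10) + 1·8 - (-9)| / √((-3)² + (-2)² + 1²)
  = |3 + 20 + 8 + 9| / √(9 + 4 + 1)
  = |40| / √14
  = 40 / 3.742
  ≈ 10.69

10.69


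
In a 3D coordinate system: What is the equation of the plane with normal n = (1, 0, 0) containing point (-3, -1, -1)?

The plane through P with normal n = (a, b, c) satisfies n·(r - P) = 0,
i.e. ax + by + cz = a·x₀ + b·y₀ + c·z₀.
d = 1·(-3) + 0·(-1) + 0·(-1)
  = -3 + 0 + 0
  = -3
Equation: x = -3

x = -3


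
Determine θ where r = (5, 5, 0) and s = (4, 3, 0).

r·s = 5·4 + 5·3 + 0·0 = 20 + 15 + 0 = 35
|r| = √(5² + 5² + 0²) = √50 ≈ 7.071
|s| = √(4² + 3² + 0²) = √25 ≈ 5
cos θ = (r·s)/(|r||s|) = 35/(7.071·5) ≈ 0.9899
θ = arccos(0.9899) ≈ 8.13°

8.13°


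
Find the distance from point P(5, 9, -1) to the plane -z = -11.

distance = |a·x₀ + b·y₀ + c·z₀ - d| / √(a² + b² + c²)
  = |0·5 + 0·9 + (-1)·(-1) - (-11)| / √(0² + 0² + (-1)²)
  = |0 + 0 + 1 + 11| / √(0 + 0 + 1)
  = |12| / √1
  = 12 / 1
  ≈ 12

12


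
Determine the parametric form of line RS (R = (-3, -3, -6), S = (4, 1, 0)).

Direction vector d = S - R = (4 + 3, 1 + 3, 0 + 6) = (7, 4, 6)
Parametric form r = R + t·d:
x = -3 + 7t, y = -3 + 4t, z = -6 + 6t

x = -3 + 7t, y = -3 + 4t, z = -6 + 6t


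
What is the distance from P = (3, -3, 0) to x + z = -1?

distance = |a·x₀ + b·y₀ + c·z₀ - d| / √(a² + b² + c²)
  = |1·3 + 0·(-3) + 1·0 - (-1)| / √(1² + 0² + 1²)
  = |3 + 0 + 0 + 1| / √(1 + 0 + 1)
  = |4| / √2
  = 4 / 1.414
  ≈ 2.828

2.828


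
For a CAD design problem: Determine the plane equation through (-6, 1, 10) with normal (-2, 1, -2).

The plane through P with normal n = (a, b, c) satisfies n·(r - P) = 0,
i.e. ax + by + cz = a·x₀ + b·y₀ + c·z₀.
d = (-2)·(-6) + 1·1 + (-2)·10
  = 12 + 1 - 20
  = -7
Equation: -2x + y - 2z = -7

-2x + y - 2z = -7


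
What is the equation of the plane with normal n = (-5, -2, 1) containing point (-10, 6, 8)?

The plane through P with normal n = (a, b, c) satisfies n·(r - P) = 0,
i.e. ax + by + cz = a·x₀ + b·y₀ + c·z₀.
d = (-5)·(-10) + (-2)·6 + 1·8
  = 50 - 12 + 8
  = 46
Equation: -5x - 2y + z = 46

-5x - 2y + z = 46


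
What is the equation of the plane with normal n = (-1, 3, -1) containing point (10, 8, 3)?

The plane through P with normal n = (a, b, c) satisfies n·(r - P) = 0,
i.e. ax + by + cz = a·x₀ + b·y₀ + c·z₀.
d = (-1)·10 + 3·8 + (-1)·3
  = -10 + 24 - 3
  = 11
Equation: -x + 3y - z = 11

-x + 3y - z = 11


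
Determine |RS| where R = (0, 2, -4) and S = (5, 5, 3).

d = √[(x₂-x₁)² + (y₂-y₁)² + (z₂-z₁)²]
  = √[5² + 3² + 7²]
  = √[25 + 9 + 49]
  = √83
  ≈ 9.11

9.11


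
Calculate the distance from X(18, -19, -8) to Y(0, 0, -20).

d = √[(x₂-x₁)² + (y₂-y₁)² + (z₂-z₁)²]
  = √[(-18)² + 19² + (-12)²]
  = √[324 + 361 + 144]
  = √829
  ≈ 28.79

28.79


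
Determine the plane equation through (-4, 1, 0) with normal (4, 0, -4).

The plane through P with normal n = (a, b, c) satisfies n·(r - P) = 0,
i.e. ax + by + cz = a·x₀ + b·y₀ + c·z₀.
d = 4·(-4) + 0·1 + (-4)·0
  = -16 + 0 + 0
  = -16
Equation: 4x - 4z = -16

4x - 4z = -16


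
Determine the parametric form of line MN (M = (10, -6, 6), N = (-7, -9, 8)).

Direction vector d = N - M = (-7 - 10, -9 + 6, 8 - 6) = (-17, -3, 2)
Parametric form r = M + t·d:
x = 10 - 17t, y = -6 - 3t, z = 6 + 2t

x = 10 - 17t, y = -6 - 3t, z = 6 + 2t


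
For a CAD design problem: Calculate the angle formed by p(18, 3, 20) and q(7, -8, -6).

p·q = 18·7 + 3·(-8) + 20·(-6) = 126 - 24 - 120 = -18
|p| = √(18² + 3² + 20²) = √733 ≈ 27.07
|q| = √(7² + (-8)² + (-6)²) = √149 ≈ 12.21
cos θ = (p·q)/(|p||q|) = -18/(27.07·12.21) ≈ -0.05447
θ = arccos(-0.05447) ≈ 93.12°

93.12°


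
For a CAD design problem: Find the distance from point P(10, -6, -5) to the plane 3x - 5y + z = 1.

distance = |a·x₀ + b·y₀ + c·z₀ - d| / √(a² + b² + c²)
  = |3·10 + (-5)·(-6) + 1·(-5) - 1| / √(3² + (-5)² + 1²)
  = |30 + 30 - 5 - 1| / √(9 + 25 + 1)
  = |54| / √35
  = 54 / 5.916
  ≈ 9.128

9.128


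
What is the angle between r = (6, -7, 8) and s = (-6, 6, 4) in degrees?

r·s = 6·(-6) + (-7)·6 + 8·4 = -36 - 42 + 32 = -46
|r| = √(6² + (-7)² + 8²) = √149 ≈ 12.21
|s| = √((-6)² + 6² + 4²) = √88 ≈ 9.381
cos θ = (r·s)/(|r||s|) = -46/(12.21·9.381) ≈ -0.4017
θ = arccos(-0.4017) ≈ 113.7°

113.7°


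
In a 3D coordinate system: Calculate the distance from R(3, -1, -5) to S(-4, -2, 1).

d = √[(x₂-x₁)² + (y₂-y₁)² + (z₂-z₁)²]
  = √[(-7)² + (-1)² + 6²]
  = √[49 + 1 + 36]
  = √86
  ≈ 9.274

9.274


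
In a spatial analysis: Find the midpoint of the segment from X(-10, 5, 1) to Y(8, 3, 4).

M = ((x₁+x₂)/2, (y₁+y₂)/2, (z₁+z₂)/2)
  = ((-10 + 8)/2, (5 + 3)/2, (1 + 4)/2)
  = (-2/2, 8/2, 5/2)
  = (-1, 4, 2.5)

(-1, 4, 2.5)


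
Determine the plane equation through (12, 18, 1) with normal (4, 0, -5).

The plane through P with normal n = (a, b, c) satisfies n·(r - P) = 0,
i.e. ax + by + cz = a·x₀ + b·y₀ + c·z₀.
d = 4·12 + 0·18 + (-5)·1
  = 48 + 0 - 5
  = 43
Equation: 4x - 5z = 43

4x - 5z = 43


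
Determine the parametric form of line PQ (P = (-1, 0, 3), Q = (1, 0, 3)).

Direction vector d = Q - P = (1 + 1, 0 + 0, 3 - 3) = (2, 0, 0)
Parametric form r = P + t·d:
x = -1 + 2t, y = 0, z = 3

x = -1 + 2t, y = 0, z = 3


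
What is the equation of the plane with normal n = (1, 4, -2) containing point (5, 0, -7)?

The plane through P with normal n = (a, b, c) satisfies n·(r - P) = 0,
i.e. ax + by + cz = a·x₀ + b·y₀ + c·z₀.
d = 1·5 + 4·0 + (-2)·(-7)
  = 5 + 0 + 14
  = 19
Equation: x + 4y - 2z = 19

x + 4y - 2z = 19


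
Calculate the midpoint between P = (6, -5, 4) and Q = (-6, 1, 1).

M = ((x₁+x₂)/2, (y₁+y₂)/2, (z₁+z₂)/2)
  = ((6 - 6)/2, (-5 + 1)/2, (4 + 1)/2)
  = (0/2, -4/2, 5/2)
  = (0, -2, 2.5)

(0, -2, 2.5)


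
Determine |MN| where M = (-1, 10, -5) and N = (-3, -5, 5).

d = √[(x₂-x₁)² + (y₂-y₁)² + (z₂-z₁)²]
  = √[(-2)² + (-15)² + 10²]
  = √[4 + 225 + 100]
  = √329
  ≈ 18.14

18.14


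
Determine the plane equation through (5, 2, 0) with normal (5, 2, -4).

The plane through P with normal n = (a, b, c) satisfies n·(r - P) = 0,
i.e. ax + by + cz = a·x₀ + b·y₀ + c·z₀.
d = 5·5 + 2·2 + (-4)·0
  = 25 + 4 + 0
  = 29
Equation: 5x + 2y - 4z = 29

5x + 2y - 4z = 29


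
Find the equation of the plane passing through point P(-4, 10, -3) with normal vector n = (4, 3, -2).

The plane through P with normal n = (a, b, c) satisfies n·(r - P) = 0,
i.e. ax + by + cz = a·x₀ + b·y₀ + c·z₀.
d = 4·(-4) + 3·10 + (-2)·(-3)
  = -16 + 30 + 6
  = 20
Equation: 4x + 3y - 2z = 20

4x + 3y - 2z = 20


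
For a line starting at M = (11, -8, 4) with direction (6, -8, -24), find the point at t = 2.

P(t) = M + t·d
  = (11 + 6·2, -8 + (-8)·2, 4 + (-24)·2)
  = (11 + 12, -8 - 16, 4 - 48)
  = (23, -24, -44)

(23, -24, -44)


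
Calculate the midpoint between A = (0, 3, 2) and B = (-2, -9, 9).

M = ((x₁+x₂)/2, (y₁+y₂)/2, (z₁+z₂)/2)
  = ((0 - 2)/2, (3 - 9)/2, (2 + 9)/2)
  = (-2/2, -6/2, 11/2)
  = (-1, -3, 5.5)

(-1, -3, 5.5)


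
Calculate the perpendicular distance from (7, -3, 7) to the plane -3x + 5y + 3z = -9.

distance = |a·x₀ + b·y₀ + c·z₀ - d| / √(a² + b² + c²)
  = |(-3)·7 + 5·(-3) + 3·7 - (-9)| / √((-3)² + 5² + 3²)
  = |-21 - 15 + 21 + 9| / √(9 + 25 + 9)
  = |-6| / √43
  = 6 / 6.557
  ≈ 0.915

0.915


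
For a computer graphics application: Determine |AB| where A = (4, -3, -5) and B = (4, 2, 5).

d = √[(x₂-x₁)² + (y₂-y₁)² + (z₂-z₁)²]
  = √[0² + 5² + 10²]
  = √[0 + 25 + 100]
  = √125
  ≈ 11.18

11.18


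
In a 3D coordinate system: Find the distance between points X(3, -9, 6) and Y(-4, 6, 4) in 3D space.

d = √[(x₂-x₁)² + (y₂-y₁)² + (z₂-z₁)²]
  = √[(-7)² + 15² + (-2)²]
  = √[49 + 225 + 4]
  = √278
  ≈ 16.67

16.67


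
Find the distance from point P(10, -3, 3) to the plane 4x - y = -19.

distance = |a·x₀ + b·y₀ + c·z₀ - d| / √(a² + b² + c²)
  = |4·10 + (-1)·(-3) + 0·3 - (-19)| / √(4² + (-1)² + 0²)
  = |40 + 3 + 0 + 19| / √(16 + 1 + 0)
  = |62| / √17
  = 62 / 4.123
  ≈ 15.04

15.04


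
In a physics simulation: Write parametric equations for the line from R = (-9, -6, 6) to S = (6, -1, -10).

Direction vector d = S - R = (6 + 9, -1 + 6, -10 - 6) = (15, 5, -16)
Parametric form r = R + t·d:
x = -9 + 15t, y = -6 + 5t, z = 6 - 16t

x = -9 + 15t, y = -6 + 5t, z = 6 - 16t


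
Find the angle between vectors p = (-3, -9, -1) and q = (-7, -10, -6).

p·q = (-3)·(-7) + (-9)·(-10) + (-1)·(-6) = 21 + 90 + 6 = 117
|p| = √((-3)² + (-9)² + (-1)²) = √91 ≈ 9.539
|q| = √((-7)² + (-10)² + (-6)²) = √185 ≈ 13.6
cos θ = (p·q)/(|p||q|) = 117/(9.539·13.6) ≈ 0.9017
θ = arccos(0.9017) ≈ 25.61°

25.61°


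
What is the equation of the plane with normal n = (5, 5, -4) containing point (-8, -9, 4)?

The plane through P with normal n = (a, b, c) satisfies n·(r - P) = 0,
i.e. ax + by + cz = a·x₀ + b·y₀ + c·z₀.
d = 5·(-8) + 5·(-9) + (-4)·4
  = -40 - 45 - 16
  = -101
Equation: 5x + 5y - 4z = -101

5x + 5y - 4z = -101


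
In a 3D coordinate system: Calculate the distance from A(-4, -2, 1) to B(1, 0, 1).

d = √[(x₂-x₁)² + (y₂-y₁)² + (z₂-z₁)²]
  = √[5² + 2² + 0²]
  = √[25 + 4 + 0]
  = √29
  ≈ 5.385

5.385


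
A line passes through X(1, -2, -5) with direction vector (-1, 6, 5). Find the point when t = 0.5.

P(t) = X + t·d
  = (1 + (-1)·0.5, -2 + 6·0.5, -5 + 5·0.5)
  = (1 - 0.5, -2 + 3, -5 + 2.5)
  = (0.5, 1, -2.5)

(0.5, 1, -2.5)


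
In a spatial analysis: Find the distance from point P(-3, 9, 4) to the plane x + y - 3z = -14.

distance = |a·x₀ + b·y₀ + c·z₀ - d| / √(a² + b² + c²)
  = |1·(-3) + 1·9 + (-3)·4 - (-14)| / √(1² + 1² + (-3)²)
  = |-3 + 9 - 12 + 14| / √(1 + 1 + 9)
  = |8| / √11
  = 8 / 3.317
  ≈ 2.412

2.412


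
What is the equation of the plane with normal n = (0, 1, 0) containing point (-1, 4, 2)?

The plane through P with normal n = (a, b, c) satisfies n·(r - P) = 0,
i.e. ax + by + cz = a·x₀ + b·y₀ + c·z₀.
d = 0·(-1) + 1·4 + 0·2
  = 0 + 4 + 0
  = 4
Equation: y = 4

y = 4


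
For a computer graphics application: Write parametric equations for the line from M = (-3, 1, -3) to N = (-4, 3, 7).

Direction vector d = N - M = (-4 + 3, 3 - 1, 7 + 3) = (-1, 2, 10)
Parametric form r = M + t·d:
x = -3 - t, y = 1 + 2t, z = -3 + 10t

x = -3 - t, y = 1 + 2t, z = -3 + 10t


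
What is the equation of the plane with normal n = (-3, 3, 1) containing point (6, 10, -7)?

The plane through P with normal n = (a, b, c) satisfies n·(r - P) = 0,
i.e. ax + by + cz = a·x₀ + b·y₀ + c·z₀.
d = (-3)·6 + 3·10 + 1·(-7)
  = -18 + 30 - 7
  = 5
Equation: -3x + 3y + z = 5

-3x + 3y + z = 5


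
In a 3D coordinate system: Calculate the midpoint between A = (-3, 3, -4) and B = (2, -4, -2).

M = ((x₁+x₂)/2, (y₁+y₂)/2, (z₁+z₂)/2)
  = ((-3 + 2)/2, (3 - 4)/2, (-4 - 2)/2)
  = (-1/2, -1/2, -6/2)
  = (-0.5, -0.5, -3)

(-0.5, -0.5, -3)


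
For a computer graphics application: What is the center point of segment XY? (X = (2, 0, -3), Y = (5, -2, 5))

M = ((x₁+x₂)/2, (y₁+y₂)/2, (z₁+z₂)/2)
  = ((2 + 5)/2, (0 - 2)/2, (-3 + 5)/2)
  = (7/2, -2/2, 2/2)
  = (3.5, -1, 1)

(3.5, -1, 1)


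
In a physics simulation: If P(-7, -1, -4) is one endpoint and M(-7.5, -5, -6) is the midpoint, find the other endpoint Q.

Q = 2M - P
  = (2·(-7.5) - (-7), 2·(-5) - (-1), 2·(-6) - (-4))
  = (-15 + 7, -10 + 1, -12 + 4)
  = (-8, -9, -8)

(-8, -9, -8)


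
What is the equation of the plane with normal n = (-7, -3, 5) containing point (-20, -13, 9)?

The plane through P with normal n = (a, b, c) satisfies n·(r - P) = 0,
i.e. ax + by + cz = a·x₀ + b·y₀ + c·z₀.
d = (-7)·(-20) + (-3)·(-13) + 5·9
  = 140 + 39 + 45
  = 224
Equation: -7x - 3y + 5z = 224

-7x - 3y + 5z = 224


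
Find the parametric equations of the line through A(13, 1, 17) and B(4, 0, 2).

Direction vector d = B - A = (4 - 13, 0 - 1, 2 - 17) = (-9, -1, -15)
Parametric form r = A + t·d:
x = 13 - 9t, y = 1 - t, z = 17 - 15t

x = 13 - 9t, y = 1 - t, z = 17 - 15t


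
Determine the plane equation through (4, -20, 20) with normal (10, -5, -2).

The plane through P with normal n = (a, b, c) satisfies n·(r - P) = 0,
i.e. ax + by + cz = a·x₀ + b·y₀ + c·z₀.
d = 10·4 + (-5)·(-20) + (-2)·20
  = 40 + 100 - 40
  = 100
Equation: 10x - 5y - 2z = 100

10x - 5y - 2z = 100


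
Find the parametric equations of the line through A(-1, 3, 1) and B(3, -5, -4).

Direction vector d = B - A = (3 + 1, -5 - 3, -4 - 1) = (4, -8, -5)
Parametric form r = A + t·d:
x = -1 + 4t, y = 3 - 8t, z = 1 - 5t

x = -1 + 4t, y = 3 - 8t, z = 1 - 5t


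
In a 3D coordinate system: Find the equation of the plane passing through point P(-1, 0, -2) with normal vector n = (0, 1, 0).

The plane through P with normal n = (a, b, c) satisfies n·(r - P) = 0,
i.e. ax + by + cz = a·x₀ + b·y₀ + c·z₀.
d = 0·(-1) + 1·0 + 0·(-2)
  = 0 + 0 + 0
  = 0
Equation: y = 0

y = 0


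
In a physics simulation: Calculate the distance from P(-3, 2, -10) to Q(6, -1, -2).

d = √[(x₂-x₁)² + (y₂-y₁)² + (z₂-z₁)²]
  = √[9² + (-3)² + 8²]
  = √[81 + 9 + 64]
  = √154
  ≈ 12.41

12.41


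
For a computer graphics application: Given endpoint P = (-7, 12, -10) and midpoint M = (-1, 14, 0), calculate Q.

Q = 2M - P
  = (2·(-1) - (-7), 2·14 - 12, 2·0 - (-10))
  = (-2 + 7, 28 - 12, 0 + 10)
  = (5, 16, 10)

(5, 16, 10)


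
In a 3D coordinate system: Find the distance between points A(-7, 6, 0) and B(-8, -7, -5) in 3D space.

d = √[(x₂-x₁)² + (y₂-y₁)² + (z₂-z₁)²]
  = √[(-1)² + (-13)² + (-5)²]
  = √[1 + 169 + 25]
  = √195
  ≈ 13.96

13.96


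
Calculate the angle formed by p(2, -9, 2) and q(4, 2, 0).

p·q = 2·4 + (-9)·2 + 2·0 = 8 - 18 + 0 = -10
|p| = √(2² + (-9)² + 2²) = √89 ≈ 9.434
|q| = √(4² + 2² + 0²) = √20 ≈ 4.472
cos θ = (p·q)/(|p||q|) = -10/(9.434·4.472) ≈ -0.237
θ = arccos(-0.237) ≈ 103.7°

103.7°


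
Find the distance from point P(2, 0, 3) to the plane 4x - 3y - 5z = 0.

distance = |a·x₀ + b·y₀ + c·z₀ - d| / √(a² + b² + c²)
  = |4·2 + (-3)·0 + (-5)·3 - 0| / √(4² + (-3)² + (-5)²)
  = |8 + 0 - 15 + 0| / √(16 + 9 + 25)
  = |-7| / √50
  = 7 / 7.071
  ≈ 0.9899

0.9899


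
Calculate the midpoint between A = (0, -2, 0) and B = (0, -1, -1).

M = ((x₁+x₂)/2, (y₁+y₂)/2, (z₁+z₂)/2)
  = ((0 + 0)/2, (-2 - 1)/2, (0 - 1)/2)
  = (0/2, -3/2, -1/2)
  = (0, -1.5, -0.5)

(0, -1.5, -0.5)


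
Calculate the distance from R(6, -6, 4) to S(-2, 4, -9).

d = √[(x₂-x₁)² + (y₂-y₁)² + (z₂-z₁)²]
  = √[(-8)² + 10² + (-13)²]
  = √[64 + 100 + 169]
  = √333
  ≈ 18.25

18.25


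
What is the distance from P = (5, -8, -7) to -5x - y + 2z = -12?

distance = |a·x₀ + b·y₀ + c·z₀ - d| / √(a² + b² + c²)
  = |(-5)·5 + (-1)·(-8) + 2·(-7) - (-12)| / √((-5)² + (-1)² + 2²)
  = |-25 + 8 - 14 + 12| / √(25 + 1 + 4)
  = |-19| / √30
  = 19 / 5.477
  ≈ 3.469

3.469


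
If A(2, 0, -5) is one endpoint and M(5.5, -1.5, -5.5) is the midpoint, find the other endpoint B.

B = 2M - A
  = (2·5.5 - 2, 2·(-1.5) - 0, 2·(-5.5) - (-5))
  = (11 - 2, -3 + 0, -11 + 5)
  = (9, -3, -6)

(9, -3, -6)


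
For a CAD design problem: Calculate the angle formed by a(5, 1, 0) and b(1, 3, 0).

a·b = 5·1 + 1·3 + 0·0 = 5 + 3 + 0 = 8
|a| = √(5² + 1² + 0²) = √26 ≈ 5.099
|b| = √(1² + 3² + 0²) = √10 ≈ 3.162
cos θ = (a·b)/(|a||b|) = 8/(5.099·3.162) ≈ 0.4961
θ = arccos(0.4961) ≈ 60.26°

60.26°


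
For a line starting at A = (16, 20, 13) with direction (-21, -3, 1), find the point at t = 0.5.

P(t) = A + t·d
  = (16 + (-21)·0.5, 20 + (-3)·0.5, 13 + 1·0.5)
  = (16 - 10.5, 20 - 1.5, 13 + 0.5)
  = (5.5, 18.5, 13.5)

(5.5, 18.5, 13.5)


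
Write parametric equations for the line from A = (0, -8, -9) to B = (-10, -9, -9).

Direction vector d = B - A = (-10 + 0, -9 + 8, -9 + 9) = (-10, -1, 0)
Parametric form r = A + t·d:
x = 0 - 10t, y = -8 - t, z = -9

x = 0 - 10t, y = -8 - t, z = -9


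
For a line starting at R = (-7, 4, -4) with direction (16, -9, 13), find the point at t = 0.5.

P(t) = R + t·d
  = (-7 + 16·0.5, 4 + (-9)·0.5, -4 + 13·0.5)
  = (-7 + 8, 4 - 4.5, -4 + 6.5)
  = (1, -0.5, 2.5)

(1, -0.5, 2.5)


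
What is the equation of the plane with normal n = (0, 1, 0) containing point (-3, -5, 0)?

The plane through P with normal n = (a, b, c) satisfies n·(r - P) = 0,
i.e. ax + by + cz = a·x₀ + b·y₀ + c·z₀.
d = 0·(-3) + 1·(-5) + 0·0
  = 0 - 5 + 0
  = -5
Equation: y = -5

y = -5


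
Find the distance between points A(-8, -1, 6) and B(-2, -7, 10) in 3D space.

d = √[(x₂-x₁)² + (y₂-y₁)² + (z₂-z₁)²]
  = √[6² + (-6)² + 4²]
  = √[36 + 36 + 16]
  = √88
  ≈ 9.381

9.381


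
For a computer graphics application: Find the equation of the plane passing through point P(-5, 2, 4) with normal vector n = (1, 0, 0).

The plane through P with normal n = (a, b, c) satisfies n·(r - P) = 0,
i.e. ax + by + cz = a·x₀ + b·y₀ + c·z₀.
d = 1·(-5) + 0·2 + 0·4
  = -5 + 0 + 0
  = -5
Equation: x = -5

x = -5


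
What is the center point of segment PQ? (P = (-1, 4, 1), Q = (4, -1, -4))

M = ((x₁+x₂)/2, (y₁+y₂)/2, (z₁+z₂)/2)
  = ((-1 + 4)/2, (4 - 1)/2, (1 - 4)/2)
  = (3/2, 3/2, -3/2)
  = (1.5, 1.5, -1.5)

(1.5, 1.5, -1.5)


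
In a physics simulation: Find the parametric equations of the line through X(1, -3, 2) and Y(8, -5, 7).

Direction vector d = Y - X = (8 - 1, -5 + 3, 7 - 2) = (7, -2, 5)
Parametric form r = X + t·d:
x = 1 + 7t, y = -3 - 2t, z = 2 + 5t

x = 1 + 7t, y = -3 - 2t, z = 2 + 5t


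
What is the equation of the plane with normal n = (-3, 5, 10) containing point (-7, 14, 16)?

The plane through P with normal n = (a, b, c) satisfies n·(r - P) = 0,
i.e. ax + by + cz = a·x₀ + b·y₀ + c·z₀.
d = (-3)·(-7) + 5·14 + 10·16
  = 21 + 70 + 160
  = 251
Equation: -3x + 5y + 10z = 251

-3x + 5y + 10z = 251


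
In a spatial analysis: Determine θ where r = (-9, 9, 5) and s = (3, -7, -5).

r·s = (-9)·3 + 9·(-7) + 5·(-5) = -27 - 63 - 25 = -115
|r| = √((-9)² + 9² + 5²) = √187 ≈ 13.67
|s| = √(3² + (-7)² + (-5)²) = √83 ≈ 9.11
cos θ = (r·s)/(|r||s|) = -115/(13.67·9.11) ≈ -0.9231
θ = arccos(-0.9231) ≈ 157.4°

157.4°


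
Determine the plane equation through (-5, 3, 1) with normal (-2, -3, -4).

The plane through P with normal n = (a, b, c) satisfies n·(r - P) = 0,
i.e. ax + by + cz = a·x₀ + b·y₀ + c·z₀.
d = (-2)·(-5) + (-3)·3 + (-4)·1
  = 10 - 9 - 4
  = -3
Equation: -2x - 3y - 4z = -3

-2x - 3y - 4z = -3


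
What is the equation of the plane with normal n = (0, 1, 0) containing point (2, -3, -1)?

The plane through P with normal n = (a, b, c) satisfies n·(r - P) = 0,
i.e. ax + by + cz = a·x₀ + b·y₀ + c·z₀.
d = 0·2 + 1·(-3) + 0·(-1)
  = 0 - 3 + 0
  = -3
Equation: y = -3

y = -3


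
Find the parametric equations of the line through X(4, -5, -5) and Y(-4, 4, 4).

Direction vector d = Y - X = (-4 - 4, 4 + 5, 4 + 5) = (-8, 9, 9)
Parametric form r = X + t·d:
x = 4 - 8t, y = -5 + 9t, z = -5 + 9t

x = 4 - 8t, y = -5 + 9t, z = -5 + 9t


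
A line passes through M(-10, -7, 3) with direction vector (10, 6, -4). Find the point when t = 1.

P(t) = M + t·d
  = (-10 + 10·1, -7 + 6·1, 3 + (-4)·1)
  = (-10 + 10, -7 + 6, 3 - 4)
  = (0, -1, -1)

(0, -1, -1)


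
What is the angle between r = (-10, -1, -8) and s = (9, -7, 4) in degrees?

r·s = (-10)·9 + (-1)·(-7) + (-8)·4 = -90 + 7 - 32 = -115
|r| = √((-10)² + (-1)² + (-8)²) = √165 ≈ 12.85
|s| = √(9² + (-7)² + 4²) = √146 ≈ 12.08
cos θ = (r·s)/(|r||s|) = -115/(12.85·12.08) ≈ -0.7409
θ = arccos(-0.7409) ≈ 137.8°

137.8°


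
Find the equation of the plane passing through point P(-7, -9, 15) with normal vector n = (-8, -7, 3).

The plane through P with normal n = (a, b, c) satisfies n·(r - P) = 0,
i.e. ax + by + cz = a·x₀ + b·y₀ + c·z₀.
d = (-8)·(-7) + (-7)·(-9) + 3·15
  = 56 + 63 + 45
  = 164
Equation: -8x - 7y + 3z = 164

-8x - 7y + 3z = 164


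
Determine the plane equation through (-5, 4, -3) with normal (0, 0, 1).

The plane through P with normal n = (a, b, c) satisfies n·(r - P) = 0,
i.e. ax + by + cz = a·x₀ + b·y₀ + c·z₀.
d = 0·(-5) + 0·4 + 1·(-3)
  = 0 + 0 - 3
  = -3
Equation: z = -3

z = -3


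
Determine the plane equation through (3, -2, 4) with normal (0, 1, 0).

The plane through P with normal n = (a, b, c) satisfies n·(r - P) = 0,
i.e. ax + by + cz = a·x₀ + b·y₀ + c·z₀.
d = 0·3 + 1·(-2) + 0·4
  = 0 - 2 + 0
  = -2
Equation: y = -2

y = -2


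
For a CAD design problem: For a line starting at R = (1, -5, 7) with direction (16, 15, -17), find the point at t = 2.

P(t) = R + t·d
  = (1 + 16·2, -5 + 15·2, 7 + (-17)·2)
  = (1 + 32, -5 + 30, 7 - 34)
  = (33, 25, -27)

(33, 25, -27)


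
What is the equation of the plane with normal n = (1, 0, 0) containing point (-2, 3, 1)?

The plane through P with normal n = (a, b, c) satisfies n·(r - P) = 0,
i.e. ax + by + cz = a·x₀ + b·y₀ + c·z₀.
d = 1·(-2) + 0·3 + 0·1
  = -2 + 0 + 0
  = -2
Equation: x = -2

x = -2


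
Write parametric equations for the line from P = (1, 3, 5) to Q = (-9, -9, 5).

Direction vector d = Q - P = (-9 - 1, -9 - 3, 5 - 5) = (-10, -12, 0)
Parametric form r = P + t·d:
x = 1 - 10t, y = 3 - 12t, z = 5

x = 1 - 10t, y = 3 - 12t, z = 5


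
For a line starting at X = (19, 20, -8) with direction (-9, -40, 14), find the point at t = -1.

P(t) = X + t·d
  = (19 + (-9)·(-1), 20 + (-40)·(-1), -8 + 14·(-1))
  = (19 + 9, 20 + 40, -8 - 14)
  = (28, 60, -22)

(28, 60, -22)


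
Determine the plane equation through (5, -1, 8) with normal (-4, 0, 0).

The plane through P with normal n = (a, b, c) satisfies n·(r - P) = 0,
i.e. ax + by + cz = a·x₀ + b·y₀ + c·z₀.
d = (-4)·5 + 0·(-1) + 0·8
  = -20 + 0 + 0
  = -20
Equation: -4x = -20

-4x = -20


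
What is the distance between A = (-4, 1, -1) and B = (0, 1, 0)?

d = √[(x₂-x₁)² + (y₂-y₁)² + (z₂-z₁)²]
  = √[4² + 0² + 1²]
  = √[16 + 0 + 1]
  = √17
  ≈ 4.123

4.123


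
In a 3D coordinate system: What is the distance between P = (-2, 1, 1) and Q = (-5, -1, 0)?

d = √[(x₂-x₁)² + (y₂-y₁)² + (z₂-z₁)²]
  = √[(-3)² + (-2)² + (-1)²]
  = √[9 + 4 + 1]
  = √14
  ≈ 3.742

3.742


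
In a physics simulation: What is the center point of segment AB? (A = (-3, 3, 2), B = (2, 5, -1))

M = ((x₁+x₂)/2, (y₁+y₂)/2, (z₁+z₂)/2)
  = ((-3 + 2)/2, (3 + 5)/2, (2 - 1)/2)
  = (-1/2, 8/2, 1/2)
  = (-0.5, 4, 0.5)

(-0.5, 4, 0.5)


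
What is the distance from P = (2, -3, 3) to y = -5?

distance = |a·x₀ + b·y₀ + c·z₀ - d| / √(a² + b² + c²)
  = |0·2 + 1·(-3) + 0·3 - (-5)| / √(0² + 1² + 0²)
  = |0 - 3 + 0 + 5| / √(0 + 1 + 0)
  = |2| / √1
  = 2 / 1
  ≈ 2

2


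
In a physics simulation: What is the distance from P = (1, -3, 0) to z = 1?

distance = |a·x₀ + b·y₀ + c·z₀ - d| / √(a² + b² + c²)
  = |0·1 + 0·(-3) + 1·0 - 1| / √(0² + 0² + 1²)
  = |0 + 0 + 0 - 1| / √(0 + 0 + 1)
  = |-1| / √1
  = 1 / 1
  ≈ 1

1


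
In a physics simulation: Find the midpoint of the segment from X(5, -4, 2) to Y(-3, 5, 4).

M = ((x₁+x₂)/2, (y₁+y₂)/2, (z₁+z₂)/2)
  = ((5 - 3)/2, (-4 + 5)/2, (2 + 4)/2)
  = (2/2, 1/2, 6/2)
  = (1, 0.5, 3)

(1, 0.5, 3)


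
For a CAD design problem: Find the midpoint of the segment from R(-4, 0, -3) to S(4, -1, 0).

M = ((x₁+x₂)/2, (y₁+y₂)/2, (z₁+z₂)/2)
  = ((-4 + 4)/2, (0 - 1)/2, (-3 + 0)/2)
  = (0/2, -1/2, -3/2)
  = (0, -0.5, -1.5)

(0, -0.5, -1.5)


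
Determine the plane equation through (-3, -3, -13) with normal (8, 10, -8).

The plane through P with normal n = (a, b, c) satisfies n·(r - P) = 0,
i.e. ax + by + cz = a·x₀ + b·y₀ + c·z₀.
d = 8·(-3) + 10·(-3) + (-8)·(-13)
  = -24 - 30 + 104
  = 50
Equation: 8x + 10y - 8z = 50

8x + 10y - 8z = 50


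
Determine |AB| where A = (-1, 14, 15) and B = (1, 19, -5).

d = √[(x₂-x₁)² + (y₂-y₁)² + (z₂-z₁)²]
  = √[2² + 5² + (-20)²]
  = √[4 + 25 + 400]
  = √429
  ≈ 20.71

20.71


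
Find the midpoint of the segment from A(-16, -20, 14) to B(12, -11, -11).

M = ((x₁+x₂)/2, (y₁+y₂)/2, (z₁+z₂)/2)
  = ((-16 + 12)/2, (-20 - 11)/2, (14 - 11)/2)
  = (-4/2, -31/2, 3/2)
  = (-2, -15.5, 1.5)

(-2, -15.5, 1.5)


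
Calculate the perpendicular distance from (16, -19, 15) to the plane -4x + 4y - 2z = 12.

distance = |a·x₀ + b·y₀ + c·z₀ - d| / √(a² + b² + c²)
  = |(-4)·16 + 4·(-19) + (-2)·15 - 12| / √((-4)² + 4² + (-2)²)
  = |-64 - 76 - 30 - 12| / √(16 + 16 + 4)
  = |-182| / √36
  = 182 / 6
  ≈ 30.33

30.33


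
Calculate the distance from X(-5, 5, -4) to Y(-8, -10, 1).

d = √[(x₂-x₁)² + (y₂-y₁)² + (z₂-z₁)²]
  = √[(-3)² + (-15)² + 5²]
  = √[9 + 225 + 25]
  = √259
  ≈ 16.09

16.09


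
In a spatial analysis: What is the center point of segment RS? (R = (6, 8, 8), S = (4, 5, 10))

M = ((x₁+x₂)/2, (y₁+y₂)/2, (z₁+z₂)/2)
  = ((6 + 4)/2, (8 + 5)/2, (8 + 10)/2)
  = (10/2, 13/2, 18/2)
  = (5, 6.5, 9)

(5, 6.5, 9)


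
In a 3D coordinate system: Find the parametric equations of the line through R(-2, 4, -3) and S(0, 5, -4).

Direction vector d = S - R = (0 + 2, 5 - 4, -4 + 3) = (2, 1, -1)
Parametric form r = R + t·d:
x = -2 + 2t, y = 4 + t, z = -3 - t

x = -2 + 2t, y = 4 + t, z = -3 - t


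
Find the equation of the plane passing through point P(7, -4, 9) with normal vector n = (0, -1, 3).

The plane through P with normal n = (a, b, c) satisfies n·(r - P) = 0,
i.e. ax + by + cz = a·x₀ + b·y₀ + c·z₀.
d = 0·7 + (-1)·(-4) + 3·9
  = 0 + 4 + 27
  = 31
Equation: -y + 3z = 31

-y + 3z = 31


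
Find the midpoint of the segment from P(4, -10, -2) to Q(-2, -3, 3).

M = ((x₁+x₂)/2, (y₁+y₂)/2, (z₁+z₂)/2)
  = ((4 - 2)/2, (-10 - 3)/2, (-2 + 3)/2)
  = (2/2, -13/2, 1/2)
  = (1, -6.5, 0.5)

(1, -6.5, 0.5)


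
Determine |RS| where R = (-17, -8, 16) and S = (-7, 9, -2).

d = √[(x₂-x₁)² + (y₂-y₁)² + (z₂-z₁)²]
  = √[10² + 17² + (-18)²]
  = √[100 + 289 + 324]
  = √713
  ≈ 26.7

26.7


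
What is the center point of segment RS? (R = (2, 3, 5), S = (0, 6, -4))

M = ((x₁+x₂)/2, (y₁+y₂)/2, (z₁+z₂)/2)
  = ((2 + 0)/2, (3 + 6)/2, (5 - 4)/2)
  = (2/2, 9/2, 1/2)
  = (1, 4.5, 0.5)

(1, 4.5, 0.5)


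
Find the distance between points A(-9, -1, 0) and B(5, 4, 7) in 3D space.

d = √[(x₂-x₁)² + (y₂-y₁)² + (z₂-z₁)²]
  = √[14² + 5² + 7²]
  = √[196 + 25 + 49]
  = √270
  ≈ 16.43

16.43


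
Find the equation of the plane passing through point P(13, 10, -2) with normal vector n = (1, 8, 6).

The plane through P with normal n = (a, b, c) satisfies n·(r - P) = 0,
i.e. ax + by + cz = a·x₀ + b·y₀ + c·z₀.
d = 1·13 + 8·10 + 6·(-2)
  = 13 + 80 - 12
  = 81
Equation: x + 8y + 6z = 81

x + 8y + 6z = 81


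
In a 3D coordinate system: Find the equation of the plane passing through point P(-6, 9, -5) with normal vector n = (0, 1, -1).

The plane through P with normal n = (a, b, c) satisfies n·(r - P) = 0,
i.e. ax + by + cz = a·x₀ + b·y₀ + c·z₀.
d = 0·(-6) + 1·9 + (-1)·(-5)
  = 0 + 9 + 5
  = 14
Equation: y - z = 14

y - z = 14


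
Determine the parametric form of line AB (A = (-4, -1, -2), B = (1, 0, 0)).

Direction vector d = B - A = (1 + 4, 0 + 1, 0 + 2) = (5, 1, 2)
Parametric form r = A + t·d:
x = -4 + 5t, y = -1 + t, z = -2 + 2t

x = -4 + 5t, y = -1 + t, z = -2 + 2t


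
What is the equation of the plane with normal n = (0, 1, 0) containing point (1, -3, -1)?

The plane through P with normal n = (a, b, c) satisfies n·(r - P) = 0,
i.e. ax + by + cz = a·x₀ + b·y₀ + c·z₀.
d = 0·1 + 1·(-3) + 0·(-1)
  = 0 - 3 + 0
  = -3
Equation: y = -3

y = -3


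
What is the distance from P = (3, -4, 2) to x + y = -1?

distance = |a·x₀ + b·y₀ + c·z₀ - d| / √(a² + b² + c²)
  = |1·3 + 1·(-4) + 0·2 - (-1)| / √(1² + 1² + 0²)
  = |3 - 4 + 0 + 1| / √(1 + 1 + 0)
  = |0| / √2
  = 0 / 1.414
  ≈ 0

0


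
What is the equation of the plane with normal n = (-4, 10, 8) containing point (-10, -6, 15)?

The plane through P with normal n = (a, b, c) satisfies n·(r - P) = 0,
i.e. ax + by + cz = a·x₀ + b·y₀ + c·z₀.
d = (-4)·(-10) + 10·(-6) + 8·15
  = 40 - 60 + 120
  = 100
Equation: -4x + 10y + 8z = 100

-4x + 10y + 8z = 100


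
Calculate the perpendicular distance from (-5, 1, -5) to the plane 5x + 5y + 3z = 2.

distance = |a·x₀ + b·y₀ + c·z₀ - d| / √(a² + b² + c²)
  = |5·(-5) + 5·1 + 3·(-5) - 2| / √(5² + 5² + 3²)
  = |-25 + 5 - 15 - 2| / √(25 + 25 + 9)
  = |-37| / √59
  = 37 / 7.681
  ≈ 4.817

4.817


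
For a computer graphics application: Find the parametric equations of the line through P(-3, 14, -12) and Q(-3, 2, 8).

Direction vector d = Q - P = (-3 + 3, 2 - 14, 8 + 12) = (0, -12, 20)
Parametric form r = P + t·d:
x = -3, y = 14 - 12t, z = -12 + 20t

x = -3, y = 14 - 12t, z = -12 + 20t


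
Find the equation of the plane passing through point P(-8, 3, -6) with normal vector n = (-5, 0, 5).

The plane through P with normal n = (a, b, c) satisfies n·(r - P) = 0,
i.e. ax + by + cz = a·x₀ + b·y₀ + c·z₀.
d = (-5)·(-8) + 0·3 + 5·(-6)
  = 40 + 0 - 30
  = 10
Equation: -5x + 5z = 10

-5x + 5z = 10


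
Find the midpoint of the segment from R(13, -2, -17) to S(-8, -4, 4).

M = ((x₁+x₂)/2, (y₁+y₂)/2, (z₁+z₂)/2)
  = ((13 - 8)/2, (-2 - 4)/2, (-17 + 4)/2)
  = (5/2, -6/2, -13/2)
  = (2.5, -3, -6.5)

(2.5, -3, -6.5)


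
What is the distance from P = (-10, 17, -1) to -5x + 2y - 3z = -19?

distance = |a·x₀ + b·y₀ + c·z₀ - d| / √(a² + b² + c²)
  = |(-5)·(-10) + 2·17 + (-3)·(-1) - (-19)| / √((-5)² + 2² + (-3)²)
  = |50 + 34 + 3 + 19| / √(25 + 4 + 9)
  = |106| / √38
  = 106 / 6.164
  ≈ 17.2

17.2


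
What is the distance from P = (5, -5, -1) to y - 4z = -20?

distance = |a·x₀ + b·y₀ + c·z₀ - d| / √(a² + b² + c²)
  = |0·5 + 1·(-5) + (-4)·(-1) - (-20)| / √(0² + 1² + (-4)²)
  = |0 - 5 + 4 + 20| / √(0 + 1 + 16)
  = |19| / √17
  = 19 / 4.123
  ≈ 4.608

4.608


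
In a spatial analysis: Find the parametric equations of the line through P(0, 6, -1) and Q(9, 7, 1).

Direction vector d = Q - P = (9 + 0, 7 - 6, 1 + 1) = (9, 1, 2)
Parametric form r = P + t·d:
x = 0 + 9t, y = 6 + t, z = -1 + 2t

x = 0 + 9t, y = 6 + t, z = -1 + 2t


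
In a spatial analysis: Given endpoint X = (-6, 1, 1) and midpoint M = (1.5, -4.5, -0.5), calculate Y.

Y = 2M - X
  = (2·1.5 - (-6), 2·(-4.5) - 1, 2·(-0.5) - 1)
  = (3 + 6, -9 - 1, -1 - 1)
  = (9, -10, -2)

(9, -10, -2)


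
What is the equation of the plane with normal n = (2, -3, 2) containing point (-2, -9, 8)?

The plane through P with normal n = (a, b, c) satisfies n·(r - P) = 0,
i.e. ax + by + cz = a·x₀ + b·y₀ + c·z₀.
d = 2·(-2) + (-3)·(-9) + 2·8
  = -4 + 27 + 16
  = 39
Equation: 2x - 3y + 2z = 39

2x - 3y + 2z = 39


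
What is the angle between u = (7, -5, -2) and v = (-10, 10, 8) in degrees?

u·v = 7·(-10) + (-5)·10 + (-2)·8 = -70 - 50 - 16 = -136
|u| = √(7² + (-5)² + (-2)²) = √78 ≈ 8.832
|v| = √((-10)² + 10² + 8²) = √264 ≈ 16.25
cos θ = (u·v)/(|u||v|) = -136/(8.832·16.25) ≈ -0.9477
θ = arccos(-0.9477) ≈ 161.4°

161.4°


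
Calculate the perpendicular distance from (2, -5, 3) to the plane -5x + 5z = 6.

distance = |a·x₀ + b·y₀ + c·z₀ - d| / √(a² + b² + c²)
  = |(-5)·2 + 0·(-5) + 5·3 - 6| / √((-5)² + 0² + 5²)
  = |-10 + 0 + 15 - 6| / √(25 + 0 + 25)
  = |-1| / √50
  = 1 / 7.071
  ≈ 0.1414

0.1414


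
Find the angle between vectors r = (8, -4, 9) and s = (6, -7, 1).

r·s = 8·6 + (-4)·(-7) + 9·1 = 48 + 28 + 9 = 85
|r| = √(8² + (-4)² + 9²) = √161 ≈ 12.69
|s| = √(6² + (-7)² + 1²) = √86 ≈ 9.274
cos θ = (r·s)/(|r||s|) = 85/(12.69·9.274) ≈ 0.7224
θ = arccos(0.7224) ≈ 43.75°

43.75°


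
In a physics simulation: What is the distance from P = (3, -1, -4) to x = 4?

distance = |a·x₀ + b·y₀ + c·z₀ - d| / √(a² + b² + c²)
  = |1·3 + 0·(-1) + 0·(-4) - 4| / √(1² + 0² + 0²)
  = |3 + 0 + 0 - 4| / √(1 + 0 + 0)
  = |-1| / √1
  = 1 / 1
  ≈ 1

1


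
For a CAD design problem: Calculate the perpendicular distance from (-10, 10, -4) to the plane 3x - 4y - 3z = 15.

distance = |a·x₀ + b·y₀ + c·z₀ - d| / √(a² + b² + c²)
  = |3·(-10) + (-4)·10 + (-3)·(-4) - 15| / √(3² + (-4)² + (-3)²)
  = |-30 - 40 + 12 - 15| / √(9 + 16 + 9)
  = |-73| / √34
  = 73 / 5.831
  ≈ 12.52

12.52
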